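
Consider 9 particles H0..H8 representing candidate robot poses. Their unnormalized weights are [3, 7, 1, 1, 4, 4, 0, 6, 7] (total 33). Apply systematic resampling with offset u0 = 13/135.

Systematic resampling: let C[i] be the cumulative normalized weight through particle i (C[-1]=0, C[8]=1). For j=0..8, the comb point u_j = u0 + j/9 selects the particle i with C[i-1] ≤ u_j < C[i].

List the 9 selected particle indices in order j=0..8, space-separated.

1 1 2 4 5 7 7 8 8

C = [1/11, 10/33, 1/3, 4/11, 16/33, 20/33, 20/33, 26/33, 1]
j=0: u_0=13/135 ∈ [1/11, 10/33) → index 1
j=1: u_1=28/135 ∈ [1/11, 10/33) → index 1
j=2: u_2=43/135 ∈ [10/33, 1/3) → index 2
j=3: u_3=58/135 ∈ [4/11, 16/33) → index 4
j=4: u_4=73/135 ∈ [16/33, 20/33) → index 5
j=5: u_5=88/135 ∈ [20/33, 26/33) → index 7
j=6: u_6=103/135 ∈ [20/33, 26/33) → index 7
j=7: u_7=118/135 ∈ [26/33, 1) → index 8
j=8: u_8=133/135 ∈ [26/33, 1) → index 8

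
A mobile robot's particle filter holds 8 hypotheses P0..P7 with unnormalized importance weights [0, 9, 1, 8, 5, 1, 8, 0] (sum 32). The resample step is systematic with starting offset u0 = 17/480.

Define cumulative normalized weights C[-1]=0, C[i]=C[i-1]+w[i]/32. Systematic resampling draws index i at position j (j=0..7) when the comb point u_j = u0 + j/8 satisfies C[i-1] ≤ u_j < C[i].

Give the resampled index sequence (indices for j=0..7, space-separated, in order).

C = [0, 9/32, 5/16, 9/16, 23/32, 3/4, 1, 1]
j=0: u_0=17/480 ∈ [0, 9/32) → index 1
j=1: u_1=77/480 ∈ [0, 9/32) → index 1
j=2: u_2=137/480 ∈ [9/32, 5/16) → index 2
j=3: u_3=197/480 ∈ [5/16, 9/16) → index 3
j=4: u_4=257/480 ∈ [5/16, 9/16) → index 3
j=5: u_5=317/480 ∈ [9/16, 23/32) → index 4
j=6: u_6=377/480 ∈ [3/4, 1) → index 6
j=7: u_7=437/480 ∈ [3/4, 1) → index 6

1 1 2 3 3 4 6 6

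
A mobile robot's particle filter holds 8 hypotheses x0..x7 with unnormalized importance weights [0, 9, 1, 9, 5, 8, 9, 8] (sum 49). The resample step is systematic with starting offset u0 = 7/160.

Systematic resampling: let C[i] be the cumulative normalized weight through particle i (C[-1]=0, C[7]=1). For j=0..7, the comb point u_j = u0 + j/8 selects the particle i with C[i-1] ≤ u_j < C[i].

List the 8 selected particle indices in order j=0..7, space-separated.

C = [0, 9/49, 10/49, 19/49, 24/49, 32/49, 41/49, 1]
j=0: u_0=7/160 ∈ [0, 9/49) → index 1
j=1: u_1=27/160 ∈ [0, 9/49) → index 1
j=2: u_2=47/160 ∈ [10/49, 19/49) → index 3
j=3: u_3=67/160 ∈ [19/49, 24/49) → index 4
j=4: u_4=87/160 ∈ [24/49, 32/49) → index 5
j=5: u_5=107/160 ∈ [32/49, 41/49) → index 6
j=6: u_6=127/160 ∈ [32/49, 41/49) → index 6
j=7: u_7=147/160 ∈ [41/49, 1) → index 7

1 1 3 4 5 6 6 7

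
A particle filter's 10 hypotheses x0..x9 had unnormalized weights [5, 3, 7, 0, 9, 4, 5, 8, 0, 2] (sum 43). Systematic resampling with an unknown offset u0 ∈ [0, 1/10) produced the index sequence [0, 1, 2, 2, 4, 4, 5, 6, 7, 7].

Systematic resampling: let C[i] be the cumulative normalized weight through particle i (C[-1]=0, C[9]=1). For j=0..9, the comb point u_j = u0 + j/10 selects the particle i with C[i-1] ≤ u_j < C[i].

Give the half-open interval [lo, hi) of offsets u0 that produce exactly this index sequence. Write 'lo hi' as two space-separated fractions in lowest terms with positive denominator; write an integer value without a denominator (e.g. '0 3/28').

C = [5/43, 8/43, 15/43, 15/43, 24/43, 28/43, 33/43, 41/43, 41/43, 1]
j=0 picked index 0: u0 ∈ [0, 5/43)
j=1 picked index 1: u0 ∈ [7/430, 37/430)
j=2 picked index 2: u0 ∈ [-3/215, 32/215)
j=3 picked index 2: u0 ∈ [-49/430, 21/430)
j=4 picked index 4: u0 ∈ [-11/215, 34/215)
j=5 picked index 4: u0 ∈ [-13/86, 5/86)
j=6 picked index 5: u0 ∈ [-9/215, 11/215)
j=7 picked index 6: u0 ∈ [-21/430, 29/430)
j=8 picked index 7: u0 ∈ [-7/215, 33/215)
j=9 picked index 7: u0 ∈ [-57/430, 23/430)
intersection: [7/430, 21/430)

7/430 21/430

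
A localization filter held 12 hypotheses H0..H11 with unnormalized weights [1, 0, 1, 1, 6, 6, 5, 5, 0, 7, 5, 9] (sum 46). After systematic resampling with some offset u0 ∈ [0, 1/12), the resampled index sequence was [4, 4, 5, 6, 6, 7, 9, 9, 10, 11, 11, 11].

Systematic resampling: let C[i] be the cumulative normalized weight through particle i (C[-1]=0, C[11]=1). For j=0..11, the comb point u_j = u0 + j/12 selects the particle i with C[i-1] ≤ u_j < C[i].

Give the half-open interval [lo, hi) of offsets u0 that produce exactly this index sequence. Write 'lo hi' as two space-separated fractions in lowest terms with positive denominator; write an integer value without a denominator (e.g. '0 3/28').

C = [1/46, 1/46, 1/23, 3/46, 9/46, 15/46, 10/23, 25/46, 25/46, 16/23, 37/46, 1]
j=0 picked index 4: u0 ∈ [3/46, 9/46)
j=1 picked index 4: u0 ∈ [-5/276, 31/276)
j=2 picked index 5: u0 ∈ [2/69, 11/69)
j=3 picked index 6: u0 ∈ [7/92, 17/92)
j=4 picked index 6: u0 ∈ [-1/138, 7/69)
j=5 picked index 7: u0 ∈ [5/276, 35/276)
j=6 picked index 9: u0 ∈ [1/23, 9/46)
j=7 picked index 9: u0 ∈ [-11/276, 31/276)
j=8 picked index 10: u0 ∈ [2/69, 19/138)
j=9 picked index 11: u0 ∈ [5/92, 1/4)
j=10 picked index 11: u0 ∈ [-2/69, 1/6)
j=11 picked index 11: u0 ∈ [-31/276, 1/12)
intersection: [7/92, 1/12)

7/92 1/12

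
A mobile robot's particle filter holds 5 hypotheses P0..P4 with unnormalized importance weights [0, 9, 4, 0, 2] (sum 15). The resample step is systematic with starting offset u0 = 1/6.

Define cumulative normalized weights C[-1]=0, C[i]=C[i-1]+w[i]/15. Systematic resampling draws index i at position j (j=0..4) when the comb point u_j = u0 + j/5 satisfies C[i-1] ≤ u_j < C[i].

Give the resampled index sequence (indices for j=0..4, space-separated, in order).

C = [0, 3/5, 13/15, 13/15, 1]
j=0: u_0=1/6 ∈ [0, 3/5) → index 1
j=1: u_1=11/30 ∈ [0, 3/5) → index 1
j=2: u_2=17/30 ∈ [0, 3/5) → index 1
j=3: u_3=23/30 ∈ [3/5, 13/15) → index 2
j=4: u_4=29/30 ∈ [13/15, 1) → index 4

1 1 1 2 4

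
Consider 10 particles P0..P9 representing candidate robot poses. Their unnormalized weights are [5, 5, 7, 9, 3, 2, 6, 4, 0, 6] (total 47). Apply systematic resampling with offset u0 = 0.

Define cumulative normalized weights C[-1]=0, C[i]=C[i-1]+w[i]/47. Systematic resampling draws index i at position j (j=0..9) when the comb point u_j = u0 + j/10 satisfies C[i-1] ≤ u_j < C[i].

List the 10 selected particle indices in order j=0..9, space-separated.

0 0 1 2 3 3 4 6 7 9

C = [5/47, 10/47, 17/47, 26/47, 29/47, 31/47, 37/47, 41/47, 41/47, 1]
j=0: u_0=0 ∈ [0, 5/47) → index 0
j=1: u_1=1/10 ∈ [0, 5/47) → index 0
j=2: u_2=1/5 ∈ [5/47, 10/47) → index 1
j=3: u_3=3/10 ∈ [10/47, 17/47) → index 2
j=4: u_4=2/5 ∈ [17/47, 26/47) → index 3
j=5: u_5=1/2 ∈ [17/47, 26/47) → index 3
j=6: u_6=3/5 ∈ [26/47, 29/47) → index 4
j=7: u_7=7/10 ∈ [31/47, 37/47) → index 6
j=8: u_8=4/5 ∈ [37/47, 41/47) → index 7
j=9: u_9=9/10 ∈ [41/47, 1) → index 9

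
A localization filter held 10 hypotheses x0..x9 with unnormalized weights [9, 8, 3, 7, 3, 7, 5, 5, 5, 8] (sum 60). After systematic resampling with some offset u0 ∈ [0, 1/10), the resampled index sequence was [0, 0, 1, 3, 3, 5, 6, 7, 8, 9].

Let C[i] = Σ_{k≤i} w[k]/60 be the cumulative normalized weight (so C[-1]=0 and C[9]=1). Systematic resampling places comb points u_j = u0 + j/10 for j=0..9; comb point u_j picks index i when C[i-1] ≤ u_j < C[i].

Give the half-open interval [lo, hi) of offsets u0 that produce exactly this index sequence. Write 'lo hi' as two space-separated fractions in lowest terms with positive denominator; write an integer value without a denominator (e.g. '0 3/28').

1/30 1/20

C = [3/20, 17/60, 1/3, 9/20, 1/2, 37/60, 7/10, 47/60, 13/15, 1]
j=0 picked index 0: u0 ∈ [0, 3/20)
j=1 picked index 0: u0 ∈ [-1/10, 1/20)
j=2 picked index 1: u0 ∈ [-1/20, 1/12)
j=3 picked index 3: u0 ∈ [1/30, 3/20)
j=4 picked index 3: u0 ∈ [-1/15, 1/20)
j=5 picked index 5: u0 ∈ [0, 7/60)
j=6 picked index 6: u0 ∈ [1/60, 1/10)
j=7 picked index 7: u0 ∈ [0, 1/12)
j=8 picked index 8: u0 ∈ [-1/60, 1/15)
j=9 picked index 9: u0 ∈ [-1/30, 1/10)
intersection: [1/30, 1/20)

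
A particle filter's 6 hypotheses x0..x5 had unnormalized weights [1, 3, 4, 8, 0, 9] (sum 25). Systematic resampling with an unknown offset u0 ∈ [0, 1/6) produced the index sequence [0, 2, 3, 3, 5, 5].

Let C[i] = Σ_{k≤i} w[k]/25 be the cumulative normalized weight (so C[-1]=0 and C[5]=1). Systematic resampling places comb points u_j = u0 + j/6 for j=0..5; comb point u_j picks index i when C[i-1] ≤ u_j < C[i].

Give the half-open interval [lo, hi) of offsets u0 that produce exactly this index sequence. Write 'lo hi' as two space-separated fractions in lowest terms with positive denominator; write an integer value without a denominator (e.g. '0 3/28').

C = [1/25, 4/25, 8/25, 16/25, 16/25, 1]
j=0 picked index 0: u0 ∈ [0, 1/25)
j=1 picked index 2: u0 ∈ [-1/150, 23/150)
j=2 picked index 3: u0 ∈ [-1/75, 23/75)
j=3 picked index 3: u0 ∈ [-9/50, 7/50)
j=4 picked index 5: u0 ∈ [-2/75, 1/3)
j=5 picked index 5: u0 ∈ [-29/150, 1/6)
intersection: [0, 1/25)

0 1/25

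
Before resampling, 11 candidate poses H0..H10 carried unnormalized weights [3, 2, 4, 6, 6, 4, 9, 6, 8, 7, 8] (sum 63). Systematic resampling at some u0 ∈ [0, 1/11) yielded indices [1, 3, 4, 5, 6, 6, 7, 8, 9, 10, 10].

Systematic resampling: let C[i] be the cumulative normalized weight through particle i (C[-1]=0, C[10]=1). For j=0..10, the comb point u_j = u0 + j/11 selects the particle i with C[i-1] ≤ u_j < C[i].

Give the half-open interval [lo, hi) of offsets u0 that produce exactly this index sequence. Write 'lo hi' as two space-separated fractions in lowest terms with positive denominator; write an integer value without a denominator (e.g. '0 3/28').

C = [1/21, 5/63, 1/7, 5/21, 1/3, 25/63, 34/63, 40/63, 16/21, 55/63, 1]
j=0 picked index 1: u0 ∈ [1/21, 5/63)
j=1 picked index 3: u0 ∈ [4/77, 34/231)
j=2 picked index 4: u0 ∈ [13/231, 5/33)
j=3 picked index 5: u0 ∈ [2/33, 86/693)
j=4 picked index 6: u0 ∈ [23/693, 122/693)
j=5 picked index 6: u0 ∈ [-40/693, 59/693)
j=6 picked index 7: u0 ∈ [-4/693, 62/693)
j=7 picked index 8: u0 ∈ [-1/693, 29/231)
j=8 picked index 9: u0 ∈ [8/231, 101/693)
j=9 picked index 10: u0 ∈ [38/693, 2/11)
j=10 picked index 10: u0 ∈ [-25/693, 1/11)
intersection: [2/33, 5/63)

2/33 5/63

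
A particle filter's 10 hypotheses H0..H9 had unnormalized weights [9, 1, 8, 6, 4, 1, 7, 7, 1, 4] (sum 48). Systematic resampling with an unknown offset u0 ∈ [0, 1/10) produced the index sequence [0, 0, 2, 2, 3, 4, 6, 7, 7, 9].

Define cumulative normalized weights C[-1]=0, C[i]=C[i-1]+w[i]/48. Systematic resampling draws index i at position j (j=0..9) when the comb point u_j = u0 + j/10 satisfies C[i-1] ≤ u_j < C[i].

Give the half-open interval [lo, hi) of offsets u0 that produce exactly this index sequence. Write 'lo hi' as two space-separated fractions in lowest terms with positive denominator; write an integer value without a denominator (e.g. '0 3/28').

1/20 3/40

C = [3/16, 5/24, 3/8, 1/2, 7/12, 29/48, 3/4, 43/48, 11/12, 1]
j=0 picked index 0: u0 ∈ [0, 3/16)
j=1 picked index 0: u0 ∈ [-1/10, 7/80)
j=2 picked index 2: u0 ∈ [1/120, 7/40)
j=3 picked index 2: u0 ∈ [-11/120, 3/40)
j=4 picked index 3: u0 ∈ [-1/40, 1/10)
j=5 picked index 4: u0 ∈ [0, 1/12)
j=6 picked index 6: u0 ∈ [1/240, 3/20)
j=7 picked index 7: u0 ∈ [1/20, 47/240)
j=8 picked index 7: u0 ∈ [-1/20, 23/240)
j=9 picked index 9: u0 ∈ [1/60, 1/10)
intersection: [1/20, 3/40)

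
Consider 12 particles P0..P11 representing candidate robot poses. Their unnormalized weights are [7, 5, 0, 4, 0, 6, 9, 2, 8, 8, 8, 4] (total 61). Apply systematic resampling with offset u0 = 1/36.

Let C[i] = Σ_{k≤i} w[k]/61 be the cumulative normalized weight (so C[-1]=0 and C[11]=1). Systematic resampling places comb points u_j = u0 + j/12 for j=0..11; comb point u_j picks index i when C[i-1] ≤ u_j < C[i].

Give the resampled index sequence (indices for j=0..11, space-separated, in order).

C = [7/61, 12/61, 12/61, 16/61, 16/61, 22/61, 31/61, 33/61, 41/61, 49/61, 57/61, 1]
j=0: u_0=1/36 ∈ [0, 7/61) → index 0
j=1: u_1=1/9 ∈ [0, 7/61) → index 0
j=2: u_2=7/36 ∈ [7/61, 12/61) → index 1
j=3: u_3=5/18 ∈ [16/61, 22/61) → index 5
j=4: u_4=13/36 ∈ [22/61, 31/61) → index 6
j=5: u_5=4/9 ∈ [22/61, 31/61) → index 6
j=6: u_6=19/36 ∈ [31/61, 33/61) → index 7
j=7: u_7=11/18 ∈ [33/61, 41/61) → index 8
j=8: u_8=25/36 ∈ [41/61, 49/61) → index 9
j=9: u_9=7/9 ∈ [41/61, 49/61) → index 9
j=10: u_10=31/36 ∈ [49/61, 57/61) → index 10
j=11: u_11=17/18 ∈ [57/61, 1) → index 11

0 0 1 5 6 6 7 8 9 9 10 11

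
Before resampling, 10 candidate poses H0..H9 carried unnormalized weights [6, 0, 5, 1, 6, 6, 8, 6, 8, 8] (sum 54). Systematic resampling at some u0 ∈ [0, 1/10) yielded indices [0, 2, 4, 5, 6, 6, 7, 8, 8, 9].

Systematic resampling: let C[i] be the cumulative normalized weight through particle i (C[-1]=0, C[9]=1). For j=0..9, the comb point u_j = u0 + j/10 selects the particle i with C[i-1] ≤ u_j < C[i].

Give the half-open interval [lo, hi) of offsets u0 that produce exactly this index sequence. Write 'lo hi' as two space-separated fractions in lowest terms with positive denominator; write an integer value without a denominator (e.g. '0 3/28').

2/45 7/135

C = [1/9, 1/9, 11/54, 2/9, 1/3, 4/9, 16/27, 19/27, 23/27, 1]
j=0 picked index 0: u0 ∈ [0, 1/9)
j=1 picked index 2: u0 ∈ [1/90, 14/135)
j=2 picked index 4: u0 ∈ [1/45, 2/15)
j=3 picked index 5: u0 ∈ [1/30, 13/90)
j=4 picked index 6: u0 ∈ [2/45, 26/135)
j=5 picked index 6: u0 ∈ [-1/18, 5/54)
j=6 picked index 7: u0 ∈ [-1/135, 14/135)
j=7 picked index 8: u0 ∈ [1/270, 41/270)
j=8 picked index 8: u0 ∈ [-13/135, 7/135)
j=9 picked index 9: u0 ∈ [-13/270, 1/10)
intersection: [2/45, 7/135)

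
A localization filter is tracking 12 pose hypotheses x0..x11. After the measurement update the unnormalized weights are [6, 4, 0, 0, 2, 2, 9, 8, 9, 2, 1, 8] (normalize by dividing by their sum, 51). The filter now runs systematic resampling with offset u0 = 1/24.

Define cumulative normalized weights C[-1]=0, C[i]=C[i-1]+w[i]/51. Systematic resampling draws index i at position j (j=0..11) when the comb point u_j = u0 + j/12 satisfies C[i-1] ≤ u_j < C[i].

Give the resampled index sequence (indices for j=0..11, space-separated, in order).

0 1 4 6 6 7 7 8 8 9 11 11

C = [2/17, 10/51, 10/51, 10/51, 4/17, 14/51, 23/51, 31/51, 40/51, 14/17, 43/51, 1]
j=0: u_0=1/24 ∈ [0, 2/17) → index 0
j=1: u_1=1/8 ∈ [2/17, 10/51) → index 1
j=2: u_2=5/24 ∈ [10/51, 4/17) → index 4
j=3: u_3=7/24 ∈ [14/51, 23/51) → index 6
j=4: u_4=3/8 ∈ [14/51, 23/51) → index 6
j=5: u_5=11/24 ∈ [23/51, 31/51) → index 7
j=6: u_6=13/24 ∈ [23/51, 31/51) → index 7
j=7: u_7=5/8 ∈ [31/51, 40/51) → index 8
j=8: u_8=17/24 ∈ [31/51, 40/51) → index 8
j=9: u_9=19/24 ∈ [40/51, 14/17) → index 9
j=10: u_10=7/8 ∈ [43/51, 1) → index 11
j=11: u_11=23/24 ∈ [43/51, 1) → index 11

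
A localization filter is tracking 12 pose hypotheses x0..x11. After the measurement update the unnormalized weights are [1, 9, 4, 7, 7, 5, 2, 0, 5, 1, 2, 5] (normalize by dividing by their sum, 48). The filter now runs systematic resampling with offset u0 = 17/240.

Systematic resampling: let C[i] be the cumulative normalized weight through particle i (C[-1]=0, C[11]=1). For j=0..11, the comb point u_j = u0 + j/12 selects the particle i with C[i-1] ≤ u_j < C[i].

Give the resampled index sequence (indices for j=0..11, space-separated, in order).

1 1 2 3 3 4 4 5 8 8 11 11

C = [1/48, 5/24, 7/24, 7/16, 7/12, 11/16, 35/48, 35/48, 5/6, 41/48, 43/48, 1]
j=0: u_0=17/240 ∈ [1/48, 5/24) → index 1
j=1: u_1=37/240 ∈ [1/48, 5/24) → index 1
j=2: u_2=19/80 ∈ [5/24, 7/24) → index 2
j=3: u_3=77/240 ∈ [7/24, 7/16) → index 3
j=4: u_4=97/240 ∈ [7/24, 7/16) → index 3
j=5: u_5=39/80 ∈ [7/16, 7/12) → index 4
j=6: u_6=137/240 ∈ [7/16, 7/12) → index 4
j=7: u_7=157/240 ∈ [7/12, 11/16) → index 5
j=8: u_8=59/80 ∈ [35/48, 5/6) → index 8
j=9: u_9=197/240 ∈ [35/48, 5/6) → index 8
j=10: u_10=217/240 ∈ [43/48, 1) → index 11
j=11: u_11=79/80 ∈ [43/48, 1) → index 11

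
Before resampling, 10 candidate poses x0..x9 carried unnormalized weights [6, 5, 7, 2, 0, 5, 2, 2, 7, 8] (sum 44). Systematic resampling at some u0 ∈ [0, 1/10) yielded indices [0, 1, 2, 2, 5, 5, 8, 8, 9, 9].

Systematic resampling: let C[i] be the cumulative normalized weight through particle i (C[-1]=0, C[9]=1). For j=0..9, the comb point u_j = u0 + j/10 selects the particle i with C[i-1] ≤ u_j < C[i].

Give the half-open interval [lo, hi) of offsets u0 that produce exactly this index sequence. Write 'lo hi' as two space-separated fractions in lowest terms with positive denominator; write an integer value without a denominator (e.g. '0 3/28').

13/220 3/44

C = [3/22, 1/4, 9/22, 5/11, 5/11, 25/44, 27/44, 29/44, 9/11, 1]
j=0 picked index 0: u0 ∈ [0, 3/22)
j=1 picked index 1: u0 ∈ [2/55, 3/20)
j=2 picked index 2: u0 ∈ [1/20, 23/110)
j=3 picked index 2: u0 ∈ [-1/20, 6/55)
j=4 picked index 5: u0 ∈ [3/55, 37/220)
j=5 picked index 5: u0 ∈ [-1/22, 3/44)
j=6 picked index 8: u0 ∈ [13/220, 12/55)
j=7 picked index 8: u0 ∈ [-9/220, 13/110)
j=8 picked index 9: u0 ∈ [1/55, 1/5)
j=9 picked index 9: u0 ∈ [-9/110, 1/10)
intersection: [13/220, 3/44)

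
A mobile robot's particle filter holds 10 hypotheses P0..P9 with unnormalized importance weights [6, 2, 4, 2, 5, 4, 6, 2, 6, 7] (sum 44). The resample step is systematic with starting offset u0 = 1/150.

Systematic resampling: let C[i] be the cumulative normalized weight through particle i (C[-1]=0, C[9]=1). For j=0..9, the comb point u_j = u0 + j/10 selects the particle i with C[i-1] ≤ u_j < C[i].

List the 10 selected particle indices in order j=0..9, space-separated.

0 0 2 3 4 5 6 8 8 9

C = [3/22, 2/11, 3/11, 7/22, 19/44, 23/44, 29/44, 31/44, 37/44, 1]
j=0: u_0=1/150 ∈ [0, 3/22) → index 0
j=1: u_1=8/75 ∈ [0, 3/22) → index 0
j=2: u_2=31/150 ∈ [2/11, 3/11) → index 2
j=3: u_3=23/75 ∈ [3/11, 7/22) → index 3
j=4: u_4=61/150 ∈ [7/22, 19/44) → index 4
j=5: u_5=38/75 ∈ [19/44, 23/44) → index 5
j=6: u_6=91/150 ∈ [23/44, 29/44) → index 6
j=7: u_7=53/75 ∈ [31/44, 37/44) → index 8
j=8: u_8=121/150 ∈ [31/44, 37/44) → index 8
j=9: u_9=68/75 ∈ [37/44, 1) → index 9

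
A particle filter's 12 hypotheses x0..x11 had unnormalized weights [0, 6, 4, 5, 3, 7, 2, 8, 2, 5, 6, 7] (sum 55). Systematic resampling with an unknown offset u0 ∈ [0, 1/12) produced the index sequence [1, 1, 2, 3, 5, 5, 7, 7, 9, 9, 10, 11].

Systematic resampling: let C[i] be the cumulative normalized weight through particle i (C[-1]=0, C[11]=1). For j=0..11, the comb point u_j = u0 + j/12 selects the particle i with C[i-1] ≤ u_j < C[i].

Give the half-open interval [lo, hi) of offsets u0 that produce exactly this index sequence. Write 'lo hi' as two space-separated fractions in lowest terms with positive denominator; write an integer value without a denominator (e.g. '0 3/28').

1/165 3/220

C = [0, 6/55, 2/11, 3/11, 18/55, 5/11, 27/55, 7/11, 37/55, 42/55, 48/55, 1]
j=0 picked index 1: u0 ∈ [0, 6/55)
j=1 picked index 1: u0 ∈ [-1/12, 17/660)
j=2 picked index 2: u0 ∈ [-19/330, 1/66)
j=3 picked index 3: u0 ∈ [-3/44, 1/44)
j=4 picked index 5: u0 ∈ [-1/165, 4/33)
j=5 picked index 5: u0 ∈ [-59/660, 5/132)
j=6 picked index 7: u0 ∈ [-1/110, 3/22)
j=7 picked index 7: u0 ∈ [-61/660, 7/132)
j=8 picked index 9: u0 ∈ [1/165, 16/165)
j=9 picked index 9: u0 ∈ [-17/220, 3/220)
j=10 picked index 10: u0 ∈ [-23/330, 13/330)
j=11 picked index 11: u0 ∈ [-29/660, 1/12)
intersection: [1/165, 3/220)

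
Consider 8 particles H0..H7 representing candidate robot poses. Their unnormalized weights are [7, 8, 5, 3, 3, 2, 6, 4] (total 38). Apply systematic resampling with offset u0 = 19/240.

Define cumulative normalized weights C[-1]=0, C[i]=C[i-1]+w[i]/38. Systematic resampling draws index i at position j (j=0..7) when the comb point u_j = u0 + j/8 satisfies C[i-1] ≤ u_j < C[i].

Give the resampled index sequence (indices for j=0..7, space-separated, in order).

0 1 1 2 3 5 6 7

C = [7/38, 15/38, 10/19, 23/38, 13/19, 14/19, 17/19, 1]
j=0: u_0=19/240 ∈ [0, 7/38) → index 0
j=1: u_1=49/240 ∈ [7/38, 15/38) → index 1
j=2: u_2=79/240 ∈ [7/38, 15/38) → index 1
j=3: u_3=109/240 ∈ [15/38, 10/19) → index 2
j=4: u_4=139/240 ∈ [10/19, 23/38) → index 3
j=5: u_5=169/240 ∈ [13/19, 14/19) → index 5
j=6: u_6=199/240 ∈ [14/19, 17/19) → index 6
j=7: u_7=229/240 ∈ [17/19, 1) → index 7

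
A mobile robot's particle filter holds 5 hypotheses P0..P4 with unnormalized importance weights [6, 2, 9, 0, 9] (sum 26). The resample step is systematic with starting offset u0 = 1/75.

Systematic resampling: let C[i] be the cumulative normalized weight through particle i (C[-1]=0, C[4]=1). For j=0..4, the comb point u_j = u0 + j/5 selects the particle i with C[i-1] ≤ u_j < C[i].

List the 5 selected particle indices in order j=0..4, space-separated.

C = [3/13, 4/13, 17/26, 17/26, 1]
j=0: u_0=1/75 ∈ [0, 3/13) → index 0
j=1: u_1=16/75 ∈ [0, 3/13) → index 0
j=2: u_2=31/75 ∈ [4/13, 17/26) → index 2
j=3: u_3=46/75 ∈ [4/13, 17/26) → index 2
j=4: u_4=61/75 ∈ [17/26, 1) → index 4

0 0 2 2 4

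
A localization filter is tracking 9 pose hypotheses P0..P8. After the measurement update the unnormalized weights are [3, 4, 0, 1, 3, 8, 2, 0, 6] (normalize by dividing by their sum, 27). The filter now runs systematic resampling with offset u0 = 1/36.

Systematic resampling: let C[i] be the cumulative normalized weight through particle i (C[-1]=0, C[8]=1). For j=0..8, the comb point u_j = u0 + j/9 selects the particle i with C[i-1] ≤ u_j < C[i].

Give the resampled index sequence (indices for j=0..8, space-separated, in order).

C = [1/9, 7/27, 7/27, 8/27, 11/27, 19/27, 7/9, 7/9, 1]
j=0: u_0=1/36 ∈ [0, 1/9) → index 0
j=1: u_1=5/36 ∈ [1/9, 7/27) → index 1
j=2: u_2=1/4 ∈ [1/9, 7/27) → index 1
j=3: u_3=13/36 ∈ [8/27, 11/27) → index 4
j=4: u_4=17/36 ∈ [11/27, 19/27) → index 5
j=5: u_5=7/12 ∈ [11/27, 19/27) → index 5
j=6: u_6=25/36 ∈ [11/27, 19/27) → index 5
j=7: u_7=29/36 ∈ [7/9, 1) → index 8
j=8: u_8=11/12 ∈ [7/9, 1) → index 8

0 1 1 4 5 5 5 8 8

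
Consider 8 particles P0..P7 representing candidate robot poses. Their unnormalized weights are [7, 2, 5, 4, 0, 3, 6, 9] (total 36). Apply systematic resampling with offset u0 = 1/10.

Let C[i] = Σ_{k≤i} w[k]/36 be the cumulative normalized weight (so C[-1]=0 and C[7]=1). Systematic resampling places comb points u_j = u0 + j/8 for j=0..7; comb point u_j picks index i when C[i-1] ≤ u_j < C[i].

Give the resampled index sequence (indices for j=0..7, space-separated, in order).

0 1 2 3 6 6 7 7

C = [7/36, 1/4, 7/18, 1/2, 1/2, 7/12, 3/4, 1]
j=0: u_0=1/10 ∈ [0, 7/36) → index 0
j=1: u_1=9/40 ∈ [7/36, 1/4) → index 1
j=2: u_2=7/20 ∈ [1/4, 7/18) → index 2
j=3: u_3=19/40 ∈ [7/18, 1/2) → index 3
j=4: u_4=3/5 ∈ [7/12, 3/4) → index 6
j=5: u_5=29/40 ∈ [7/12, 3/4) → index 6
j=6: u_6=17/20 ∈ [3/4, 1) → index 7
j=7: u_7=39/40 ∈ [3/4, 1) → index 7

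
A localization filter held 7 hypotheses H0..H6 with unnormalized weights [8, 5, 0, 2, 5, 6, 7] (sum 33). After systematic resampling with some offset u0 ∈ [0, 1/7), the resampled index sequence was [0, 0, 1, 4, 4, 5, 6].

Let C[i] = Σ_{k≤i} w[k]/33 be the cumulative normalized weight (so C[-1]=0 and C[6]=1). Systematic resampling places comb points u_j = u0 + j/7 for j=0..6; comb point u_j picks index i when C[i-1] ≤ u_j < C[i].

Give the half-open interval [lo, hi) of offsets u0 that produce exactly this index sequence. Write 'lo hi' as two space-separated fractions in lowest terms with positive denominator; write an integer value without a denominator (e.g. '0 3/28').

C = [8/33, 13/33, 13/33, 5/11, 20/33, 26/33, 1]
j=0 picked index 0: u0 ∈ [0, 8/33)
j=1 picked index 0: u0 ∈ [-1/7, 23/231)
j=2 picked index 1: u0 ∈ [-10/231, 25/231)
j=3 picked index 4: u0 ∈ [2/77, 41/231)
j=4 picked index 4: u0 ∈ [-9/77, 8/231)
j=5 picked index 5: u0 ∈ [-25/231, 17/231)
j=6 picked index 6: u0 ∈ [-16/231, 1/7)
intersection: [2/77, 8/231)

2/77 8/231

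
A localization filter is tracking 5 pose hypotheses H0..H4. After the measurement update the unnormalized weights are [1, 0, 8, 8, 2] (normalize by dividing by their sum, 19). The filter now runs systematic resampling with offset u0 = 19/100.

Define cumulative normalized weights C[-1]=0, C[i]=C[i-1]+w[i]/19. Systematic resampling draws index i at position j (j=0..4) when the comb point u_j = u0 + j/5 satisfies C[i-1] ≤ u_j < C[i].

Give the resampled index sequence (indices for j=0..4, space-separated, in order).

2 2 3 3 4

C = [1/19, 1/19, 9/19, 17/19, 1]
j=0: u_0=19/100 ∈ [1/19, 9/19) → index 2
j=1: u_1=39/100 ∈ [1/19, 9/19) → index 2
j=2: u_2=59/100 ∈ [9/19, 17/19) → index 3
j=3: u_3=79/100 ∈ [9/19, 17/19) → index 3
j=4: u_4=99/100 ∈ [17/19, 1) → index 4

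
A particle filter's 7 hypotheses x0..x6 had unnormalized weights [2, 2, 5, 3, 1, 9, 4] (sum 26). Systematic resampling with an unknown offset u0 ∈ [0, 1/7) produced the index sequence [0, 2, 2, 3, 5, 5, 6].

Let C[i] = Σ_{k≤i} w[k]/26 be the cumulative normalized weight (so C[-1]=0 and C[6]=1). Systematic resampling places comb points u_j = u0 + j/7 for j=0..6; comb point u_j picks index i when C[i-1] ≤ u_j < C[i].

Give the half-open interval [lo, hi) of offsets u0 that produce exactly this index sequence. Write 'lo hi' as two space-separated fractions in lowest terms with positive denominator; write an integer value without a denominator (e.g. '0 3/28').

1/91 3/91

C = [1/13, 2/13, 9/26, 6/13, 1/2, 11/13, 1]
j=0 picked index 0: u0 ∈ [0, 1/13)
j=1 picked index 2: u0 ∈ [1/91, 37/182)
j=2 picked index 2: u0 ∈ [-12/91, 11/182)
j=3 picked index 3: u0 ∈ [-15/182, 3/91)
j=4 picked index 5: u0 ∈ [-1/14, 25/91)
j=5 picked index 5: u0 ∈ [-3/14, 12/91)
j=6 picked index 6: u0 ∈ [-1/91, 1/7)
intersection: [1/91, 3/91)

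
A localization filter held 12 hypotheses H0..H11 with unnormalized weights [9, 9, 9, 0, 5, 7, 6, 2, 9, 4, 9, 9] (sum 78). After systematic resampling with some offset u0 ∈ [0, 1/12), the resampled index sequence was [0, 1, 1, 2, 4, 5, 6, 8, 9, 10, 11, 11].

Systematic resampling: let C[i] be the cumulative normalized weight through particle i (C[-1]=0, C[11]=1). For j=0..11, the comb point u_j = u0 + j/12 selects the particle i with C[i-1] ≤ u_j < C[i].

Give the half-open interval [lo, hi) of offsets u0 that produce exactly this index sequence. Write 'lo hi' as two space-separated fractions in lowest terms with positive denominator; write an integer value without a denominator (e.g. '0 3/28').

2/39 5/78

C = [3/26, 3/13, 9/26, 9/26, 16/39, 1/2, 15/26, 47/78, 28/39, 10/13, 23/26, 1]
j=0 picked index 0: u0 ∈ [0, 3/26)
j=1 picked index 1: u0 ∈ [5/156, 23/156)
j=2 picked index 1: u0 ∈ [-2/39, 5/78)
j=3 picked index 2: u0 ∈ [-1/52, 5/52)
j=4 picked index 4: u0 ∈ [1/78, 1/13)
j=5 picked index 5: u0 ∈ [-1/156, 1/12)
j=6 picked index 6: u0 ∈ [0, 1/13)
j=7 picked index 8: u0 ∈ [1/52, 7/52)
j=8 picked index 9: u0 ∈ [2/39, 4/39)
j=9 picked index 10: u0 ∈ [1/52, 7/52)
j=10 picked index 11: u0 ∈ [2/39, 1/6)
j=11 picked index 11: u0 ∈ [-5/156, 1/12)
intersection: [2/39, 5/78)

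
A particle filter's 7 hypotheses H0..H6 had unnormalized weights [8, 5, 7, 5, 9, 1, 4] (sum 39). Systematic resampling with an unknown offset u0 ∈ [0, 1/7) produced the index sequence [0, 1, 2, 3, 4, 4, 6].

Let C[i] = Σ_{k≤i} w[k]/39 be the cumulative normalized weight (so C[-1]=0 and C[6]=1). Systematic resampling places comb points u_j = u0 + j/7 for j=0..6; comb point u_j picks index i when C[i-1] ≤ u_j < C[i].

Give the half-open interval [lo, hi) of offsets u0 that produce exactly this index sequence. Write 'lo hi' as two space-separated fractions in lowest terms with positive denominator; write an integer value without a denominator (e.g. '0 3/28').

23/273 1/7

C = [8/39, 1/3, 20/39, 25/39, 34/39, 35/39, 1]
j=0 picked index 0: u0 ∈ [0, 8/39)
j=1 picked index 1: u0 ∈ [17/273, 4/21)
j=2 picked index 2: u0 ∈ [1/21, 62/273)
j=3 picked index 3: u0 ∈ [23/273, 58/273)
j=4 picked index 4: u0 ∈ [19/273, 82/273)
j=5 picked index 4: u0 ∈ [-20/273, 43/273)
j=6 picked index 6: u0 ∈ [11/273, 1/7)
intersection: [23/273, 1/7)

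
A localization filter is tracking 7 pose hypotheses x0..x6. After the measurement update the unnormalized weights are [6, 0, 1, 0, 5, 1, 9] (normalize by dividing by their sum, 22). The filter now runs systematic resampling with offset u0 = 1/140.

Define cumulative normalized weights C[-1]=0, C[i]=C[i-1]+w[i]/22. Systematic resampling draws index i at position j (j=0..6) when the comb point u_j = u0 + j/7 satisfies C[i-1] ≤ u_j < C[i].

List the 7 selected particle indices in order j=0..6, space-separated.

C = [3/11, 3/11, 7/22, 7/22, 6/11, 13/22, 1]
j=0: u_0=1/140 ∈ [0, 3/11) → index 0
j=1: u_1=3/20 ∈ [0, 3/11) → index 0
j=2: u_2=41/140 ∈ [3/11, 7/22) → index 2
j=3: u_3=61/140 ∈ [7/22, 6/11) → index 4
j=4: u_4=81/140 ∈ [6/11, 13/22) → index 5
j=5: u_5=101/140 ∈ [13/22, 1) → index 6
j=6: u_6=121/140 ∈ [13/22, 1) → index 6

0 0 2 4 5 6 6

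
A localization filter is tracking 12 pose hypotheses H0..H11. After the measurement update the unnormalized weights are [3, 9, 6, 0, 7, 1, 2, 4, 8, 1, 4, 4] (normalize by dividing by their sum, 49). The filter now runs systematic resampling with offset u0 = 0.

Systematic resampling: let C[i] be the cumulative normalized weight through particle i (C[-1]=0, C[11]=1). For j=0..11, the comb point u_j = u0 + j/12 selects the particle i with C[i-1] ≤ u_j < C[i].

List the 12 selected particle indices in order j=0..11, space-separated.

C = [3/49, 12/49, 18/49, 18/49, 25/49, 26/49, 4/7, 32/49, 40/49, 41/49, 45/49, 1]
j=0: u_0=0 ∈ [0, 3/49) → index 0
j=1: u_1=1/12 ∈ [3/49, 12/49) → index 1
j=2: u_2=1/6 ∈ [3/49, 12/49) → index 1
j=3: u_3=1/4 ∈ [12/49, 18/49) → index 2
j=4: u_4=1/3 ∈ [12/49, 18/49) → index 2
j=5: u_5=5/12 ∈ [18/49, 25/49) → index 4
j=6: u_6=1/2 ∈ [18/49, 25/49) → index 4
j=7: u_7=7/12 ∈ [4/7, 32/49) → index 7
j=8: u_8=2/3 ∈ [32/49, 40/49) → index 8
j=9: u_9=3/4 ∈ [32/49, 40/49) → index 8
j=10: u_10=5/6 ∈ [40/49, 41/49) → index 9
j=11: u_11=11/12 ∈ [41/49, 45/49) → index 10

0 1 1 2 2 4 4 7 8 8 9 10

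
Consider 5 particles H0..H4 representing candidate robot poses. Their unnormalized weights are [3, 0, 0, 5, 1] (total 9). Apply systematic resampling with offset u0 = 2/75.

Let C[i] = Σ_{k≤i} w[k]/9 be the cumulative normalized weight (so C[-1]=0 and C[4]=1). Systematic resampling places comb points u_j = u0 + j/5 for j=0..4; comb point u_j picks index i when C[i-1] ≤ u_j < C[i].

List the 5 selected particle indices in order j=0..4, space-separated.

0 0 3 3 3

C = [1/3, 1/3, 1/3, 8/9, 1]
j=0: u_0=2/75 ∈ [0, 1/3) → index 0
j=1: u_1=17/75 ∈ [0, 1/3) → index 0
j=2: u_2=32/75 ∈ [1/3, 8/9) → index 3
j=3: u_3=47/75 ∈ [1/3, 8/9) → index 3
j=4: u_4=62/75 ∈ [1/3, 8/9) → index 3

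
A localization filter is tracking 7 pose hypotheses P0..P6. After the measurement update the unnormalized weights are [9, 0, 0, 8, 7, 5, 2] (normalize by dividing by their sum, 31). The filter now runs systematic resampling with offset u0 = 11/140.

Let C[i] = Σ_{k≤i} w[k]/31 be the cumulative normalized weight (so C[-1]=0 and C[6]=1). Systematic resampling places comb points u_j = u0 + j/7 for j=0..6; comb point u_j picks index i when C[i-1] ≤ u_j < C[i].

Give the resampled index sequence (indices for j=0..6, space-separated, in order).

0 0 3 3 4 5 6

C = [9/31, 9/31, 9/31, 17/31, 24/31, 29/31, 1]
j=0: u_0=11/140 ∈ [0, 9/31) → index 0
j=1: u_1=31/140 ∈ [0, 9/31) → index 0
j=2: u_2=51/140 ∈ [9/31, 17/31) → index 3
j=3: u_3=71/140 ∈ [9/31, 17/31) → index 3
j=4: u_4=13/20 ∈ [17/31, 24/31) → index 4
j=5: u_5=111/140 ∈ [24/31, 29/31) → index 5
j=6: u_6=131/140 ∈ [29/31, 1) → index 6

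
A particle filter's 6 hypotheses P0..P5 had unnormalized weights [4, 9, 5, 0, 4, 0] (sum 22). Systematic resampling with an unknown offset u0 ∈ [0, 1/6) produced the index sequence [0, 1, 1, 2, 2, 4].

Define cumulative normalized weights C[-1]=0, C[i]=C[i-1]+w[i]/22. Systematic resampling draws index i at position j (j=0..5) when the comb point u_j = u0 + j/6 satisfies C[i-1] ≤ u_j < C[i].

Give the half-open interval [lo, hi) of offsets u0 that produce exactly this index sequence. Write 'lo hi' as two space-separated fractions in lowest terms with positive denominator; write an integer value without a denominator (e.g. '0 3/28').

C = [2/11, 13/22, 9/11, 9/11, 1, 1]
j=0 picked index 0: u0 ∈ [0, 2/11)
j=1 picked index 1: u0 ∈ [1/66, 14/33)
j=2 picked index 1: u0 ∈ [-5/33, 17/66)
j=3 picked index 2: u0 ∈ [1/11, 7/22)
j=4 picked index 2: u0 ∈ [-5/66, 5/33)
j=5 picked index 4: u0 ∈ [-1/66, 1/6)
intersection: [1/11, 5/33)

1/11 5/33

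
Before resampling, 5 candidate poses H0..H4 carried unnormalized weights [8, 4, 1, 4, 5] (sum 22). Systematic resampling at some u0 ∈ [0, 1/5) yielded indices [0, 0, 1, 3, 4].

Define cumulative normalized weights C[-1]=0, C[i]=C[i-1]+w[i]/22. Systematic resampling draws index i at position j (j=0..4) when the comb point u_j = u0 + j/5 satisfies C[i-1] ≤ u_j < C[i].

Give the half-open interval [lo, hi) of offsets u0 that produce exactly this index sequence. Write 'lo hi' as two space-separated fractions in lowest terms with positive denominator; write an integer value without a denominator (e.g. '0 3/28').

C = [4/11, 6/11, 13/22, 17/22, 1]
j=0 picked index 0: u0 ∈ [0, 4/11)
j=1 picked index 0: u0 ∈ [-1/5, 9/55)
j=2 picked index 1: u0 ∈ [-2/55, 8/55)
j=3 picked index 3: u0 ∈ [-1/110, 19/110)
j=4 picked index 4: u0 ∈ [-3/110, 1/5)
intersection: [0, 8/55)

0 8/55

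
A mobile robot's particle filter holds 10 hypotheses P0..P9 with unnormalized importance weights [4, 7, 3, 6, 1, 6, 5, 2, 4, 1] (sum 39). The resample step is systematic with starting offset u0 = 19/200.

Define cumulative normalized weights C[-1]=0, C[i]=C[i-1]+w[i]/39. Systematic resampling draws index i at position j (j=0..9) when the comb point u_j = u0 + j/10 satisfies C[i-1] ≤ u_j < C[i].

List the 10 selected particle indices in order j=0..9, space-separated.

C = [4/39, 11/39, 14/39, 20/39, 7/13, 9/13, 32/39, 34/39, 38/39, 1]
j=0: u_0=19/200 ∈ [0, 4/39) → index 0
j=1: u_1=39/200 ∈ [4/39, 11/39) → index 1
j=2: u_2=59/200 ∈ [11/39, 14/39) → index 2
j=3: u_3=79/200 ∈ [14/39, 20/39) → index 3
j=4: u_4=99/200 ∈ [14/39, 20/39) → index 3
j=5: u_5=119/200 ∈ [7/13, 9/13) → index 5
j=6: u_6=139/200 ∈ [9/13, 32/39) → index 6
j=7: u_7=159/200 ∈ [9/13, 32/39) → index 6
j=8: u_8=179/200 ∈ [34/39, 38/39) → index 8
j=9: u_9=199/200 ∈ [38/39, 1) → index 9

0 1 2 3 3 5 6 6 8 9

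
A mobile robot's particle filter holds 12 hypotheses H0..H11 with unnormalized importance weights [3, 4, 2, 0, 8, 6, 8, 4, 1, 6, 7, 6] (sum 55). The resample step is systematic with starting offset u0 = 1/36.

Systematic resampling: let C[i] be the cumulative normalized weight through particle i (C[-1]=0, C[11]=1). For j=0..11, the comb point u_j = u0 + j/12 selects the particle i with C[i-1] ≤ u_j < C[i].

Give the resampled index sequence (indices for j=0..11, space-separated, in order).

C = [3/55, 7/55, 9/55, 9/55, 17/55, 23/55, 31/55, 7/11, 36/55, 42/55, 49/55, 1]
j=0: u_0=1/36 ∈ [0, 3/55) → index 0
j=1: u_1=1/9 ∈ [3/55, 7/55) → index 1
j=2: u_2=7/36 ∈ [9/55, 17/55) → index 4
j=3: u_3=5/18 ∈ [9/55, 17/55) → index 4
j=4: u_4=13/36 ∈ [17/55, 23/55) → index 5
j=5: u_5=4/9 ∈ [23/55, 31/55) → index 6
j=6: u_6=19/36 ∈ [23/55, 31/55) → index 6
j=7: u_7=11/18 ∈ [31/55, 7/11) → index 7
j=8: u_8=25/36 ∈ [36/55, 42/55) → index 9
j=9: u_9=7/9 ∈ [42/55, 49/55) → index 10
j=10: u_10=31/36 ∈ [42/55, 49/55) → index 10
j=11: u_11=17/18 ∈ [49/55, 1) → index 11

0 1 4 4 5 6 6 7 9 10 10 11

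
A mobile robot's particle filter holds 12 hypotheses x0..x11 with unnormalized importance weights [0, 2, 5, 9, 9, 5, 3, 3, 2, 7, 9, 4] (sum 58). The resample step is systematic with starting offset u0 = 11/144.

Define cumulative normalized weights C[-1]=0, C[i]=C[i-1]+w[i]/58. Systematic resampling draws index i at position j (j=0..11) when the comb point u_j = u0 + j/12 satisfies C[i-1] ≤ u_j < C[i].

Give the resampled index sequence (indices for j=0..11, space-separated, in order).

2 3 3 4 4 5 7 9 9 10 10 11

C = [0, 1/29, 7/58, 8/29, 25/58, 15/29, 33/58, 18/29, 19/29, 45/58, 27/29, 1]
j=0: u_0=11/144 ∈ [1/29, 7/58) → index 2
j=1: u_1=23/144 ∈ [7/58, 8/29) → index 3
j=2: u_2=35/144 ∈ [7/58, 8/29) → index 3
j=3: u_3=47/144 ∈ [8/29, 25/58) → index 4
j=4: u_4=59/144 ∈ [8/29, 25/58) → index 4
j=5: u_5=71/144 ∈ [25/58, 15/29) → index 5
j=6: u_6=83/144 ∈ [33/58, 18/29) → index 7
j=7: u_7=95/144 ∈ [19/29, 45/58) → index 9
j=8: u_8=107/144 ∈ [19/29, 45/58) → index 9
j=9: u_9=119/144 ∈ [45/58, 27/29) → index 10
j=10: u_10=131/144 ∈ [45/58, 27/29) → index 10
j=11: u_11=143/144 ∈ [27/29, 1) → index 11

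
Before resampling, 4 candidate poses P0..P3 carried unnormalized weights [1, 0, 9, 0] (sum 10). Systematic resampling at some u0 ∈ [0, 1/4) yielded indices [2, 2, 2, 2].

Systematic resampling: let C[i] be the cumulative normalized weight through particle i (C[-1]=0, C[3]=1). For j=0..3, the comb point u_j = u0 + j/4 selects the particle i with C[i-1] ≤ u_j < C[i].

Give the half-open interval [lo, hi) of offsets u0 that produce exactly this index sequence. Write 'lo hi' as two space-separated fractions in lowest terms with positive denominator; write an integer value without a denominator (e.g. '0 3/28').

C = [1/10, 1/10, 1, 1]
j=0 picked index 2: u0 ∈ [1/10, 1)
j=1 picked index 2: u0 ∈ [-3/20, 3/4)
j=2 picked index 2: u0 ∈ [-2/5, 1/2)
j=3 picked index 2: u0 ∈ [-13/20, 1/4)
intersection: [1/10, 1/4)

1/10 1/4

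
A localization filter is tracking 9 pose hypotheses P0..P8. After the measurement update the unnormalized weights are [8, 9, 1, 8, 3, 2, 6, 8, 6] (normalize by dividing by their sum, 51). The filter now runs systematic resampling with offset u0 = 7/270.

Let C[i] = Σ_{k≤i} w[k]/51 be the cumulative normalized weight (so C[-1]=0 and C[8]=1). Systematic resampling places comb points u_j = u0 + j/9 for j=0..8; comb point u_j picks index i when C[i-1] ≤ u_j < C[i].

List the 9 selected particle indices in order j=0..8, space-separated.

0 0 1 3 3 5 6 7 8

C = [8/51, 1/3, 6/17, 26/51, 29/51, 31/51, 37/51, 15/17, 1]
j=0: u_0=7/270 ∈ [0, 8/51) → index 0
j=1: u_1=37/270 ∈ [0, 8/51) → index 0
j=2: u_2=67/270 ∈ [8/51, 1/3) → index 1
j=3: u_3=97/270 ∈ [6/17, 26/51) → index 3
j=4: u_4=127/270 ∈ [6/17, 26/51) → index 3
j=5: u_5=157/270 ∈ [29/51, 31/51) → index 5
j=6: u_6=187/270 ∈ [31/51, 37/51) → index 6
j=7: u_7=217/270 ∈ [37/51, 15/17) → index 7
j=8: u_8=247/270 ∈ [15/17, 1) → index 8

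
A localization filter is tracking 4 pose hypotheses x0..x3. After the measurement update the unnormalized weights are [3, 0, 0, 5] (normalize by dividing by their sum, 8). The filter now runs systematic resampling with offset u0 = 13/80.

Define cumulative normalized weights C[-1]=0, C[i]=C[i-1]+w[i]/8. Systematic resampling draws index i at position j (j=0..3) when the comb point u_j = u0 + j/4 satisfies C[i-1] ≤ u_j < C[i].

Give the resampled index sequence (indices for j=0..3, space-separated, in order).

0 3 3 3

C = [3/8, 3/8, 3/8, 1]
j=0: u_0=13/80 ∈ [0, 3/8) → index 0
j=1: u_1=33/80 ∈ [3/8, 1) → index 3
j=2: u_2=53/80 ∈ [3/8, 1) → index 3
j=3: u_3=73/80 ∈ [3/8, 1) → index 3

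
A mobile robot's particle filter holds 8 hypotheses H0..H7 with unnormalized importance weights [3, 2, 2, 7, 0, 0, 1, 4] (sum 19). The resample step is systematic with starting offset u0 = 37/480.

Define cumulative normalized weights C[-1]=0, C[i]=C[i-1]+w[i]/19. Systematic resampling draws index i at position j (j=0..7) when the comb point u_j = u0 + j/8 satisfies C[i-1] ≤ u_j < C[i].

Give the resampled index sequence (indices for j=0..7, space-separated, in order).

C = [3/19, 5/19, 7/19, 14/19, 14/19, 14/19, 15/19, 1]
j=0: u_0=37/480 ∈ [0, 3/19) → index 0
j=1: u_1=97/480 ∈ [3/19, 5/19) → index 1
j=2: u_2=157/480 ∈ [5/19, 7/19) → index 2
j=3: u_3=217/480 ∈ [7/19, 14/19) → index 3
j=4: u_4=277/480 ∈ [7/19, 14/19) → index 3
j=5: u_5=337/480 ∈ [7/19, 14/19) → index 3
j=6: u_6=397/480 ∈ [15/19, 1) → index 7
j=7: u_7=457/480 ∈ [15/19, 1) → index 7

0 1 2 3 3 3 7 7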